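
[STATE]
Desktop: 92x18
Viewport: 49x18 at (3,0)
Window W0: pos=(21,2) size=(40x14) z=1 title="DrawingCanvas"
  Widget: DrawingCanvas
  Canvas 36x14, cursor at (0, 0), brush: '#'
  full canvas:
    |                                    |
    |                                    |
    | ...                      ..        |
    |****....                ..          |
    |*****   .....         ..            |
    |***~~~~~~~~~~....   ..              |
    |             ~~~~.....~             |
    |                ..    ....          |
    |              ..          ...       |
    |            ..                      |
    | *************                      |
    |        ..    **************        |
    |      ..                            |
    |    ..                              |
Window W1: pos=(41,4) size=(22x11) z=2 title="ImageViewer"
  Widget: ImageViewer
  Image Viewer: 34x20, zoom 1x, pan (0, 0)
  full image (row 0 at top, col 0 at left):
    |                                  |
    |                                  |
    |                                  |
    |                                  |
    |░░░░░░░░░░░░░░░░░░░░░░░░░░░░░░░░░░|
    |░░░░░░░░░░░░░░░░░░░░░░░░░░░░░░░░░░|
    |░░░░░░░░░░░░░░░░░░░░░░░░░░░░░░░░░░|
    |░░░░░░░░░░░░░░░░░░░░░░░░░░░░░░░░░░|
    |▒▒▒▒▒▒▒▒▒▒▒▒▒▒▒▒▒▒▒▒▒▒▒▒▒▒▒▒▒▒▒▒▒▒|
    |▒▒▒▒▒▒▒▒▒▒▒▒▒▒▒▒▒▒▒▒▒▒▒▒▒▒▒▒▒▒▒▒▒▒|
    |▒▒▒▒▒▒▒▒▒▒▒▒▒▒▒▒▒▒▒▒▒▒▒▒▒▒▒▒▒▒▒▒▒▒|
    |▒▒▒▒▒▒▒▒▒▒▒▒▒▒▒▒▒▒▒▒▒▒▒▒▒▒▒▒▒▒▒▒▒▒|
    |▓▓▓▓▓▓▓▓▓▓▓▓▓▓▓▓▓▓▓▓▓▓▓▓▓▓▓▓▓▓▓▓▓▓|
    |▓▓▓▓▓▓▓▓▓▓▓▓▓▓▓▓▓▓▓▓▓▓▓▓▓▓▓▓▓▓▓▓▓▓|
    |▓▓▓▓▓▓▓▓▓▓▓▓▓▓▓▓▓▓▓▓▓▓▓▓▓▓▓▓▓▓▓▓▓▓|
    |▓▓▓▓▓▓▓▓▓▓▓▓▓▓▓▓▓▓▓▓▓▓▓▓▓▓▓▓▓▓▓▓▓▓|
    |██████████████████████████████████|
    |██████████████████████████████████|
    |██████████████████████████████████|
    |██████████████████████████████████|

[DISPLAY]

                                                 
                                                 
                  ┏━━━━━━━━━━━━━━━━━━━━━━━━━━━━━━
                  ┃ DrawingCanvas                
                  ┠───────────────────┏━━━━━━━━━━
                  ┃+                  ┃ ImageView
                  ┃                   ┠──────────
                  ┃ ...               ┃          
                  ┃****....           ┃          
                  ┃*****   .....      ┃          
                  ┃***~~~~~~~~~~....  ┃          
                  ┃             ~~~~..┃░░░░░░░░░░
                  ┃                .. ┃░░░░░░░░░░
                  ┃              ..   ┃░░░░░░░░░░
                  ┃            ..     ┗━━━━━━━━━━
                  ┗━━━━━━━━━━━━━━━━━━━━━━━━━━━━━━
                                                 
                                                 


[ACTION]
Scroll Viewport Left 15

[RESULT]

                                                 
                                                 
                     ┏━━━━━━━━━━━━━━━━━━━━━━━━━━━
                     ┃ DrawingCanvas             
                     ┠───────────────────┏━━━━━━━
                     ┃+                  ┃ ImageV
                     ┃                   ┠───────
                     ┃ ...               ┃       
                     ┃****....           ┃       
                     ┃*****   .....      ┃       
                     ┃***~~~~~~~~~~....  ┃       
                     ┃             ~~~~..┃░░░░░░░
                     ┃                .. ┃░░░░░░░
                     ┃              ..   ┃░░░░░░░
                     ┃            ..     ┗━━━━━━━
                     ┗━━━━━━━━━━━━━━━━━━━━━━━━━━━
                                                 
                                                 


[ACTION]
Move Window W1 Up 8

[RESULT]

                                         ┏━━━━━━━
                                         ┃ ImageV
                     ┏━━━━━━━━━━━━━━━━━━━┠───────
                     ┃ DrawingCanvas     ┃       
                     ┠───────────────────┃       
                     ┃+                  ┃       
                     ┃                   ┃       
                     ┃ ...               ┃░░░░░░░
                     ┃****....           ┃░░░░░░░
                     ┃*****   .....      ┃░░░░░░░
                     ┃***~~~~~~~~~~....  ┗━━━━━━━
                     ┃             ~~~~.....~    
                     ┃                ..    .... 
                     ┃              ..          .
                     ┃            ..             
                     ┗━━━━━━━━━━━━━━━━━━━━━━━━━━━
                                                 
                                                 


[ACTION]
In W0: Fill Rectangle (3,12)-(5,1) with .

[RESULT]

                                         ┏━━━━━━━
                                         ┃ ImageV
                     ┏━━━━━━━━━━━━━━━━━━━┠───────
                     ┃ DrawingCanvas     ┃       
                     ┠───────────────────┃       
                     ┃+                  ┃       
                     ┃                   ┃       
                     ┃ ...               ┃░░░░░░░
                     ┃*............      ┃░░░░░░░
                     ┃*............      ┃░░░░░░░
                     ┃*................  ┗━━━━━━━
                     ┃             ~~~~.....~    
                     ┃                ..    .... 
                     ┃              ..          .
                     ┃            ..             
                     ┗━━━━━━━━━━━━━━━━━━━━━━━━━━━
                                                 
                                                 


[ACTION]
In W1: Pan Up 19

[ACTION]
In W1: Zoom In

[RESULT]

                                         ┏━━━━━━━
                                         ┃ ImageV
                     ┏━━━━━━━━━━━━━━━━━━━┠───────
                     ┃ DrawingCanvas     ┃       
                     ┠───────────────────┃       
                     ┃+                  ┃       
                     ┃                   ┃       
                     ┃ ...               ┃       
                     ┃*............      ┃       
                     ┃*............      ┃       
                     ┃*................  ┗━━━━━━━
                     ┃             ~~~~.....~    
                     ┃                ..    .... 
                     ┃              ..          .
                     ┃            ..             
                     ┗━━━━━━━━━━━━━━━━━━━━━━━━━━━
                                                 
                                                 


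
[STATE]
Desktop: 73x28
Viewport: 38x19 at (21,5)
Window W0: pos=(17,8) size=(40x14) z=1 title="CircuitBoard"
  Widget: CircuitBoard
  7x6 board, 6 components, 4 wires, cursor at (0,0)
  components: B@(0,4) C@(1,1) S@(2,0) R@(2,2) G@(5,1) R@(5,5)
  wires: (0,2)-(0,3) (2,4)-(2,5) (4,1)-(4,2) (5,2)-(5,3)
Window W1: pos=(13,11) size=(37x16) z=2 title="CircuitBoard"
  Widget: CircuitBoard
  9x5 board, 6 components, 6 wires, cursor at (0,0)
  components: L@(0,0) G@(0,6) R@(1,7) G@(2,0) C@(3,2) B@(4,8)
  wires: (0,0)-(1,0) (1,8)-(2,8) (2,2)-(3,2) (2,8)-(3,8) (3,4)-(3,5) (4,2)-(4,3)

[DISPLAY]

                                      
                                      
                                      
━━━━━━━━━━━━━━━━━━━━━━━━━━━━━━━━━━━┓  
rcuitBoard                         ┃  
───────────────────────────────────┨  
━━━━━━━━━━━━━━━━━━━━━━━━━━━━┓      ┃  
tBoard                      ┃      ┃  
────────────────────────────┨      ┃  
2 3 4 5 6 7 8               ┃      ┃  
                     G      ┃      ┃  
                            ┃      ┃  
                         R  ┃      ┃  
                            ┃      ┃  
     ·                      ┃      ┃  
     │                      ┃      ┃  
     C       · ─ ·          ┃━━━━━━┛  
                            ┃         
     · ─ ·                  ┃         


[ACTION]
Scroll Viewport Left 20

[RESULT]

                                      
                                      
                                      
                ┏━━━━━━━━━━━━━━━━━━━━━
                ┃ CircuitBoard        
                ┠─────────────────────
            ┏━━━━━━━━━━━━━━━━━━━━━━━━━
            ┃ CircuitBoard            
            ┠─────────────────────────
            ┃   0 1 2 3 4 5 6 7 8     
            ┃0  [L]                   
            ┃    │                    
            ┃1   ·                    
            ┃                         
            ┃2   G       ·            
            ┃            │            
            ┃3           C       · ─ ·
            ┃                         
            ┃4           · ─ ·        


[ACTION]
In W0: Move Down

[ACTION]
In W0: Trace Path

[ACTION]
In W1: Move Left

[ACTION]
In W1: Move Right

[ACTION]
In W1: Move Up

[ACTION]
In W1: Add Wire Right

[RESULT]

                                      
                                      
                                      
                ┏━━━━━━━━━━━━━━━━━━━━━
                ┃ CircuitBoard        
                ┠─────────────────────
            ┏━━━━━━━━━━━━━━━━━━━━━━━━━
            ┃ CircuitBoard            
            ┠─────────────────────────
            ┃   0 1 2 3 4 5 6 7 8     
            ┃0   L  [.]─ ·            
            ┃    │                    
            ┃1   ·                    
            ┃                         
            ┃2   G       ·            
            ┃            │            
            ┃3           C       · ─ ·
            ┃                         
            ┃4           · ─ ·        


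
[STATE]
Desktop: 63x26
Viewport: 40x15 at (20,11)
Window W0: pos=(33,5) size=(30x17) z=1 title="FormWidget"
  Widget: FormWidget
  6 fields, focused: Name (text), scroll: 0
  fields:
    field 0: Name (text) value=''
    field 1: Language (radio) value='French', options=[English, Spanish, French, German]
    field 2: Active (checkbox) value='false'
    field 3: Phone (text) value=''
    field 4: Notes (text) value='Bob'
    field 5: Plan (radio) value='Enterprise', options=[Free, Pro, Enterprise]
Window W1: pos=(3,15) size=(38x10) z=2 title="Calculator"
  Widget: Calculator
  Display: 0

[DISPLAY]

             ┃  Phone:      [           
             ┃  Notes:      [Bob        
             ┃  Plan:       ( ) Free  ( 
             ┃                          
━━━━━━━━━━━━━━━━━━━━┓                   
                    ┃                   
────────────────────┨                   
                   0┃                   
┐                   ┃                   
│                   ┃                   
┤                   ┃━━━━━━━━━━━━━━━━━━━
│                   ┃                   
┘                   ┃                   
━━━━━━━━━━━━━━━━━━━━┛                   
                                        


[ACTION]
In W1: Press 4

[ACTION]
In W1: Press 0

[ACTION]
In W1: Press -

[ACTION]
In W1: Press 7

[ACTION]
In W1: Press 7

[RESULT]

             ┃  Phone:      [           
             ┃  Notes:      [Bob        
             ┃  Plan:       ( ) Free  ( 
             ┃                          
━━━━━━━━━━━━━━━━━━━━┓                   
                    ┃                   
────────────────────┨                   
                  77┃                   
┐                   ┃                   
│                   ┃                   
┤                   ┃━━━━━━━━━━━━━━━━━━━
│                   ┃                   
┘                   ┃                   
━━━━━━━━━━━━━━━━━━━━┛                   
                                        


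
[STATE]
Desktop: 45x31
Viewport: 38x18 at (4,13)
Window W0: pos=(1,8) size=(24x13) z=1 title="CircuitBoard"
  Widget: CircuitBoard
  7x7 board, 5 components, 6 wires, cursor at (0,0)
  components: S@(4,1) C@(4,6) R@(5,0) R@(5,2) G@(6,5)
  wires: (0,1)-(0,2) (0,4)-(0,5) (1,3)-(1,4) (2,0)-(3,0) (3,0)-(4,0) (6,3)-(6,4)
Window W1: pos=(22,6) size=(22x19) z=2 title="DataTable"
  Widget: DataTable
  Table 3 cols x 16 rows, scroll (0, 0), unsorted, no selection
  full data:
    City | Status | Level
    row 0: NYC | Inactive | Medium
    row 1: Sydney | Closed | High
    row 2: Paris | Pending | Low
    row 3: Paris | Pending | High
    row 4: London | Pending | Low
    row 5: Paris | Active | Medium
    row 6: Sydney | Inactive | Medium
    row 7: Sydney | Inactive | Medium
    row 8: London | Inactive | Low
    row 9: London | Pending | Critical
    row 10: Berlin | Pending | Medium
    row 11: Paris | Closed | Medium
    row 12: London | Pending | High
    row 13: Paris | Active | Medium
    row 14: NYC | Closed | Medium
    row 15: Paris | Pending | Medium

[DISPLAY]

                  ┃Paris │Pending │Low
              · ─ ┃Paris │Pending │Hig
                  ┃London│Pending │Low
  ·               ┃Paris │Active  │Med
  │               ┃Sydney│Inactive│Med
  ·               ┃Sydney│Inactive│Med
  │               ┃London│Inactive│Low
━━━━━━━━━━━━━━━━━━┃London│Pending │Cri
                  ┃Berlin│Pending │Med
                  ┃Paris │Closed  │Med
                  ┃London│Pending │Hig
                  ┗━━━━━━━━━━━━━━━━━━━
                                      
                                      
                                      
                                      
                                      
                                      


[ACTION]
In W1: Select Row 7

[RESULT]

                  ┃Paris │Pending │Low
              · ─ ┃Paris │Pending │Hig
                  ┃London│Pending │Low
  ·               ┃Paris │Active  │Med
  │               ┃Sydney│Inactive│Med
  ·               ┃>ydney│Inactive│Med
  │               ┃London│Inactive│Low
━━━━━━━━━━━━━━━━━━┃London│Pending │Cri
                  ┃Berlin│Pending │Med
                  ┃Paris │Closed  │Med
                  ┃London│Pending │Hig
                  ┗━━━━━━━━━━━━━━━━━━━
                                      
                                      
                                      
                                      
                                      
                                      


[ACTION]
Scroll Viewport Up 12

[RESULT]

                                      
                                      
                                      
                                      
                                      
                  ┏━━━━━━━━━━━━━━━━━━━
                  ┃ DataTable         
━━━━━━━━━━━━━━━━━━┠───────────────────
ircuitBoard       ┃City  │Status  │Lev
──────────────────┃──────┼────────┼───
 0 1 2 3 4 5 6    ┃NYC   │Inactive│Med
 [.]  · ─ ·       ┃Sydney│Closed  │Hig
                  ┃Paris │Pending │Low
              · ─ ┃Paris │Pending │Hig
                  ┃London│Pending │Low
  ·               ┃Paris │Active  │Med
  │               ┃Sydney│Inactive│Med
  ·               ┃>ydney│Inactive│Med


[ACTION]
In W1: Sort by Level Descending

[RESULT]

                                      
                                      
                                      
                                      
                                      
                  ┏━━━━━━━━━━━━━━━━━━━
                  ┃ DataTable         
━━━━━━━━━━━━━━━━━━┠───────────────────
ircuitBoard       ┃City  │Status  │Lev
──────────────────┃──────┼────────┼───
 0 1 2 3 4 5 6    ┃NYC   │Inactive│Med
 [.]  · ─ ·       ┃Paris │Active  │Med
                  ┃Sydney│Inactive│Med
              · ─ ┃Sydney│Inactive│Med
                  ┃Berlin│Pending │Med
  ·               ┃Paris │Closed  │Med
  │               ┃Paris │Active  │Med
  ·               ┃>YC   │Closed  │Med


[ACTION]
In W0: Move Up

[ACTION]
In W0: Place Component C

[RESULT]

                                      
                                      
                                      
                                      
                                      
                  ┏━━━━━━━━━━━━━━━━━━━
                  ┃ DataTable         
━━━━━━━━━━━━━━━━━━┠───────────────────
ircuitBoard       ┃City  │Status  │Lev
──────────────────┃──────┼────────┼───
 0 1 2 3 4 5 6    ┃NYC   │Inactive│Med
 [C]  · ─ ·       ┃Paris │Active  │Med
                  ┃Sydney│Inactive│Med
              · ─ ┃Sydney│Inactive│Med
                  ┃Berlin│Pending │Med
  ·               ┃Paris │Closed  │Med
  │               ┃Paris │Active  │Med
  ·               ┃>YC   │Closed  │Med


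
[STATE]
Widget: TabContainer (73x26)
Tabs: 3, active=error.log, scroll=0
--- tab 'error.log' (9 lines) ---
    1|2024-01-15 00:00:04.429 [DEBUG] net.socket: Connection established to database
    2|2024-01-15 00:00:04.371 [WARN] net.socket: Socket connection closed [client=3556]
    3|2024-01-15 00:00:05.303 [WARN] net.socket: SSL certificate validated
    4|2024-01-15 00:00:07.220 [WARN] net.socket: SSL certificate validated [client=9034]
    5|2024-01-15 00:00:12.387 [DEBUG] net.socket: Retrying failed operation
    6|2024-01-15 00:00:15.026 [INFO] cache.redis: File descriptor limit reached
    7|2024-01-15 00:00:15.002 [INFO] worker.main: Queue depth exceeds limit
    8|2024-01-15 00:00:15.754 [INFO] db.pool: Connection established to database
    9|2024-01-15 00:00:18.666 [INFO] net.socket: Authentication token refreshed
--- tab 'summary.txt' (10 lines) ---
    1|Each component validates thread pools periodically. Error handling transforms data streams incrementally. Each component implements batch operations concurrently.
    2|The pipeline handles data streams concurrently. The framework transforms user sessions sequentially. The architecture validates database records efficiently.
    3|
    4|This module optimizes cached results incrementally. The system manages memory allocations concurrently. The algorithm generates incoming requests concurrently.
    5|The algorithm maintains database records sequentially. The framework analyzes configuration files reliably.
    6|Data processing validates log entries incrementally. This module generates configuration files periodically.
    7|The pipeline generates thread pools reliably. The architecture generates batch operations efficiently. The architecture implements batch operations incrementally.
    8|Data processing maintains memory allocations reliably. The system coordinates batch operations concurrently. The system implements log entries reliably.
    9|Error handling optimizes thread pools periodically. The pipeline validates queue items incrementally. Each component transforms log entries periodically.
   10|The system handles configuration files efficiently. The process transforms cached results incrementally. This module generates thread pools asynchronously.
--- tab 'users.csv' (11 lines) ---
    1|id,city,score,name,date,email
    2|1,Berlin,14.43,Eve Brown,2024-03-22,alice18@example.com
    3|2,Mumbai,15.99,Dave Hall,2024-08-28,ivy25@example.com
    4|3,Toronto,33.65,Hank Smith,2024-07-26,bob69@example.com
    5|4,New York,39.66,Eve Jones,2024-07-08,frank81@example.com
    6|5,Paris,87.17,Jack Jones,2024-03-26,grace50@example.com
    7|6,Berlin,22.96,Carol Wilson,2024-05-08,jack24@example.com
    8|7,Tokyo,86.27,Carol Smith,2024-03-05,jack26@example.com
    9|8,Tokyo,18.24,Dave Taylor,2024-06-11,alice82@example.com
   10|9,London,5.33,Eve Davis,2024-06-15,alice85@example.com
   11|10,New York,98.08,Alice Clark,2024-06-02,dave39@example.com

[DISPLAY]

[error.log]│ summary.txt │ users.csv                                     
─────────────────────────────────────────────────────────────────────────
2024-01-15 00:00:04.429 [DEBUG] net.socket: Connection established to dat
2024-01-15 00:00:04.371 [WARN] net.socket: Socket connection closed [clie
2024-01-15 00:00:05.303 [WARN] net.socket: SSL certificate validated     
2024-01-15 00:00:07.220 [WARN] net.socket: SSL certificate validated [cli
2024-01-15 00:00:12.387 [DEBUG] net.socket: Retrying failed operation    
2024-01-15 00:00:15.026 [INFO] cache.redis: File descriptor limit reached
2024-01-15 00:00:15.002 [INFO] worker.main: Queue depth exceeds limit    
2024-01-15 00:00:15.754 [INFO] db.pool: Connection established to databas
2024-01-15 00:00:18.666 [INFO] net.socket: Authentication token refreshed
                                                                         
                                                                         
                                                                         
                                                                         
                                                                         
                                                                         
                                                                         
                                                                         
                                                                         
                                                                         
                                                                         
                                                                         
                                                                         
                                                                         
                                                                         


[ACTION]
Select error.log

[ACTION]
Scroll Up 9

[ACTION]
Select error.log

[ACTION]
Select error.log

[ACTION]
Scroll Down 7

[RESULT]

[error.log]│ summary.txt │ users.csv                                     
─────────────────────────────────────────────────────────────────────────
2024-01-15 00:00:15.754 [INFO] db.pool: Connection established to databas
2024-01-15 00:00:18.666 [INFO] net.socket: Authentication token refreshed
                                                                         
                                                                         
                                                                         
                                                                         
                                                                         
                                                                         
                                                                         
                                                                         
                                                                         
                                                                         
                                                                         
                                                                         
                                                                         
                                                                         
                                                                         
                                                                         
                                                                         
                                                                         
                                                                         
                                                                         
                                                                         
                                                                         


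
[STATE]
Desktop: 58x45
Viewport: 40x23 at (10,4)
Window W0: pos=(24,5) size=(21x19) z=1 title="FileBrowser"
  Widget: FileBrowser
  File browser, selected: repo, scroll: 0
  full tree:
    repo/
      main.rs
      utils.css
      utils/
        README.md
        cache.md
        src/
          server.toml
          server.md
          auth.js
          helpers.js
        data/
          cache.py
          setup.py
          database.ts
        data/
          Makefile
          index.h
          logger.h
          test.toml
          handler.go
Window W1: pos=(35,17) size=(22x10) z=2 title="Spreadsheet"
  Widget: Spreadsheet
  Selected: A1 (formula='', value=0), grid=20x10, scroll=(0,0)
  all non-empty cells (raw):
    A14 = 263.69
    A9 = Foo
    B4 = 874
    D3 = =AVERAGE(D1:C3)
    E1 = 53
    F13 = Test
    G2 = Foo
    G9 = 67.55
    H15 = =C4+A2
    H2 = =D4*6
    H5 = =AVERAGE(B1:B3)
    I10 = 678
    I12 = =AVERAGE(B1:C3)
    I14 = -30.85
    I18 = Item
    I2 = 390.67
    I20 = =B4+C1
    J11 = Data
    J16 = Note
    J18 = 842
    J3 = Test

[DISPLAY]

                                        
              ┏━━━━━━━━━━━━━━━━━━━┓     
              ┃ FileBrowser       ┃     
              ┠───────────────────┨     
              ┃> [-] repo/        ┃     
              ┃    main.rs        ┃     
              ┃    utils.css      ┃     
              ┃    [+] utils/     ┃     
              ┃                   ┃     
              ┃                   ┃     
              ┃                   ┃     
              ┃                   ┃     
              ┃                   ┃     
              ┃          ┏━━━━━━━━━━━━━━
              ┃          ┃ Spreadsheet  
              ┃          ┠──────────────
              ┃          ┃A1:           
              ┃          ┃       A      
              ┃          ┃--------------
              ┗━━━━━━━━━━┃  1      [0]  
                         ┃  2        0  
                         ┃  3        0  
                         ┗━━━━━━━━━━━━━━


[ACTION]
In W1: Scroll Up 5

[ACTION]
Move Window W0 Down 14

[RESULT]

                                        
                                        
                                        
                                        
                                        
                                        
                                        
                                        
                                        
                                        
                                        
                                        
                                        
                         ┏━━━━━━━━━━━━━━
                         ┃ Spreadsheet  
              ┏━━━━━━━━━━┠──────────────
              ┃ FileBrows┃A1:           
              ┠──────────┃       A      
              ┃> [-] repo┃--------------
              ┃    main.r┃  1      [0]  
              ┃    utils.┃  2        0  
              ┃    [+] ut┃  3        0  
              ┃          ┗━━━━━━━━━━━━━━


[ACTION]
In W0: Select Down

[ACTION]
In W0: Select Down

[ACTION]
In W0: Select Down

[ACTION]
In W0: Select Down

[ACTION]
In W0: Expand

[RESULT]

                                        
                                        
                                        
                                        
                                        
                                        
                                        
                                        
                                        
                                        
                                        
                                        
                                        
                         ┏━━━━━━━━━━━━━━
                         ┃ Spreadsheet  
              ┏━━━━━━━━━━┠──────────────
              ┃ FileBrows┃A1:           
              ┠──────────┃       A      
              ┃  [-] repo┃--------------
              ┃    main.r┃  1      [0]  
              ┃    utils.┃  2        0  
              ┃  > [-] ut┃  3        0  
              ┃      READ┗━━━━━━━━━━━━━━


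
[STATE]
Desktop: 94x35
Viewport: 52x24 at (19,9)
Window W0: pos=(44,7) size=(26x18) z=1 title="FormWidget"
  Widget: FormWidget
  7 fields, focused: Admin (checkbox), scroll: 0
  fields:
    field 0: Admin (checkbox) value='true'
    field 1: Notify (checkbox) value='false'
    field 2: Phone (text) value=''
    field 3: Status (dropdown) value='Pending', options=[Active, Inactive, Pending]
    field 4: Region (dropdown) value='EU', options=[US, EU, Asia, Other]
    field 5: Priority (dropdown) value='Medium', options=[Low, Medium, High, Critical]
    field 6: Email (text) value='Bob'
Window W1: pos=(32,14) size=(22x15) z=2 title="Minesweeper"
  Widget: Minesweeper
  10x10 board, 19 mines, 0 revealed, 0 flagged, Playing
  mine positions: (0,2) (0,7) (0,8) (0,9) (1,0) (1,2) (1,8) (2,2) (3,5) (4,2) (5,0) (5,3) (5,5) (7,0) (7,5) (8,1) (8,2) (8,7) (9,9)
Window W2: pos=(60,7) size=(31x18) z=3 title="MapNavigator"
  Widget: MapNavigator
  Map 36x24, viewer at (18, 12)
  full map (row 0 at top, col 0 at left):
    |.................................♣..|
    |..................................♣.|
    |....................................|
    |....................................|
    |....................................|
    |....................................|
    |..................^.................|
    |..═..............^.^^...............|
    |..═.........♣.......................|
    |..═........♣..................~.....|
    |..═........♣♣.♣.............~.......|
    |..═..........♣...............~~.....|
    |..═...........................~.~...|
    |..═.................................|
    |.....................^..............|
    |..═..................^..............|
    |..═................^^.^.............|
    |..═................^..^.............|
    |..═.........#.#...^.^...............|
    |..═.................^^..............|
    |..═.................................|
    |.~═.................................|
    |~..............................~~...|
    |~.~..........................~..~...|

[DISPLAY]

                         ┠───────────────┠──────────
                         ┃> Admin:      [┃..........
                         ┃  Notify:     [┃..........
                         ┃  Phone:      [┃..........
                         ┃  Status:     [┃........♣.
             ┏━━━━━━━━━━━━━━━━━━━━┓     [┃.......♣..
             ┃ Minesweeper        ┃y:   [┃.......♣♣.
             ┠────────────────────┨     [┃.........♣
             ┃■■■■■■■■■■          ┃      ┃..........
             ┃■■■■■■■■■■          ┃      ┃..........
             ┃■■■■■■■■■■          ┃      ┃..........
             ┃■■■■■■■■■■          ┃      ┃..........
             ┃■■■■■■■■■■          ┃      ┃..........
             ┃■■■■■■■■■■          ┃      ┃..........
             ┃■■■■■■■■■■          ┃      ┃........#.
             ┃■■■■■■■■■■          ┃━━━━━━┗━━━━━━━━━━
             ┃■■■■■■■■■■          ┃                 
             ┃■■■■■■■■■■          ┃                 
             ┃                    ┃                 
             ┗━━━━━━━━━━━━━━━━━━━━┛                 
                                                    
                                                    
                                                    
                                                    


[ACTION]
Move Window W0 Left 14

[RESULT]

           ┠────────────────────────┨    ┠──────────
           ┃> Admin:      [x]       ┃    ┃..........
           ┃  Notify:     [ ]       ┃    ┃..........
           ┃  Phone:      [        ]┃    ┃..........
           ┃  Status:     [Pending▼]┃    ┃........♣.
           ┃ ┏━━━━━━━━━━━━━━━━━━━━┓]┃    ┃.......♣..
           ┃ ┃ Minesweeper        ┃]┃    ┃.......♣♣.
           ┃ ┠────────────────────┨]┃    ┃.........♣
           ┃ ┃■■■■■■■■■■          ┃ ┃    ┃..........
           ┃ ┃■■■■■■■■■■          ┃ ┃    ┃..........
           ┃ ┃■■■■■■■■■■          ┃ ┃    ┃..........
           ┃ ┃■■■■■■■■■■          ┃ ┃    ┃..........
           ┃ ┃■■■■■■■■■■          ┃ ┃    ┃..........
           ┃ ┃■■■■■■■■■■          ┃ ┃    ┃..........
           ┃ ┃■■■■■■■■■■          ┃ ┃    ┃........#.
           ┗━┃■■■■■■■■■■          ┃━┛    ┗━━━━━━━━━━
             ┃■■■■■■■■■■          ┃                 
             ┃■■■■■■■■■■          ┃                 
             ┃                    ┃                 
             ┗━━━━━━━━━━━━━━━━━━━━┛                 
                                                    
                                                    
                                                    
                                                    


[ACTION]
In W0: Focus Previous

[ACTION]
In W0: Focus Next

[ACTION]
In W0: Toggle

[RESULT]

           ┠────────────────────────┨    ┠──────────
           ┃> Admin:      [ ]       ┃    ┃..........
           ┃  Notify:     [ ]       ┃    ┃..........
           ┃  Phone:      [        ]┃    ┃..........
           ┃  Status:     [Pending▼]┃    ┃........♣.
           ┃ ┏━━━━━━━━━━━━━━━━━━━━┓]┃    ┃.......♣..
           ┃ ┃ Minesweeper        ┃]┃    ┃.......♣♣.
           ┃ ┠────────────────────┨]┃    ┃.........♣
           ┃ ┃■■■■■■■■■■          ┃ ┃    ┃..........
           ┃ ┃■■■■■■■■■■          ┃ ┃    ┃..........
           ┃ ┃■■■■■■■■■■          ┃ ┃    ┃..........
           ┃ ┃■■■■■■■■■■          ┃ ┃    ┃..........
           ┃ ┃■■■■■■■■■■          ┃ ┃    ┃..........
           ┃ ┃■■■■■■■■■■          ┃ ┃    ┃..........
           ┃ ┃■■■■■■■■■■          ┃ ┃    ┃........#.
           ┗━┃■■■■■■■■■■          ┃━┛    ┗━━━━━━━━━━
             ┃■■■■■■■■■■          ┃                 
             ┃■■■■■■■■■■          ┃                 
             ┃                    ┃                 
             ┗━━━━━━━━━━━━━━━━━━━━┛                 
                                                    
                                                    
                                                    
                                                    


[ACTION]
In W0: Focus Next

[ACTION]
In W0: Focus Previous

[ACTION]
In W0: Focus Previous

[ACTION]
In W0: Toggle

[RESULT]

           ┠────────────────────────┨    ┠──────────
           ┃  Admin:      [ ]       ┃    ┃..........
           ┃  Notify:     [ ]       ┃    ┃..........
           ┃  Phone:      [        ]┃    ┃..........
           ┃  Status:     [Pending▼]┃    ┃........♣.
           ┃ ┏━━━━━━━━━━━━━━━━━━━━┓]┃    ┃.......♣..
           ┃ ┃ Minesweeper        ┃]┃    ┃.......♣♣.
           ┃>┠────────────────────┨]┃    ┃.........♣
           ┃ ┃■■■■■■■■■■          ┃ ┃    ┃..........
           ┃ ┃■■■■■■■■■■          ┃ ┃    ┃..........
           ┃ ┃■■■■■■■■■■          ┃ ┃    ┃..........
           ┃ ┃■■■■■■■■■■          ┃ ┃    ┃..........
           ┃ ┃■■■■■■■■■■          ┃ ┃    ┃..........
           ┃ ┃■■■■■■■■■■          ┃ ┃    ┃..........
           ┃ ┃■■■■■■■■■■          ┃ ┃    ┃........#.
           ┗━┃■■■■■■■■■■          ┃━┛    ┗━━━━━━━━━━
             ┃■■■■■■■■■■          ┃                 
             ┃■■■■■■■■■■          ┃                 
             ┃                    ┃                 
             ┗━━━━━━━━━━━━━━━━━━━━┛                 
                                                    
                                                    
                                                    
                                                    
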